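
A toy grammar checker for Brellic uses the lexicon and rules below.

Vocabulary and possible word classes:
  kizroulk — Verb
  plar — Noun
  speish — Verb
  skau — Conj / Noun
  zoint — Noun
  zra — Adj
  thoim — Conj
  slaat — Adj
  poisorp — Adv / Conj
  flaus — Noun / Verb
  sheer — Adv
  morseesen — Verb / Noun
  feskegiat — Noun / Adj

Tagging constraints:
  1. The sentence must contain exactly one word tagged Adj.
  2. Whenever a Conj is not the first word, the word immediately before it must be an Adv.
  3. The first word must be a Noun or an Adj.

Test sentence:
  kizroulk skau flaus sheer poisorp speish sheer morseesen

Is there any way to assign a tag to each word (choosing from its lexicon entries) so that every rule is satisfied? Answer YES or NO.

Candidates per position — 1:kizroulk {Verb}; 2:skau {Conj,Noun}; 3:flaus {Noun,Verb}; 4:sheer {Adv}; 5:poisorp {Adv,Conj}; 6:speish {Verb}; 7:sheer {Adv}; 8:morseesen {Verb,Noun}.
Rule 1 cannot be satisfied by any choice of tags from the lexicon.
So there is no consistent tagging.

NO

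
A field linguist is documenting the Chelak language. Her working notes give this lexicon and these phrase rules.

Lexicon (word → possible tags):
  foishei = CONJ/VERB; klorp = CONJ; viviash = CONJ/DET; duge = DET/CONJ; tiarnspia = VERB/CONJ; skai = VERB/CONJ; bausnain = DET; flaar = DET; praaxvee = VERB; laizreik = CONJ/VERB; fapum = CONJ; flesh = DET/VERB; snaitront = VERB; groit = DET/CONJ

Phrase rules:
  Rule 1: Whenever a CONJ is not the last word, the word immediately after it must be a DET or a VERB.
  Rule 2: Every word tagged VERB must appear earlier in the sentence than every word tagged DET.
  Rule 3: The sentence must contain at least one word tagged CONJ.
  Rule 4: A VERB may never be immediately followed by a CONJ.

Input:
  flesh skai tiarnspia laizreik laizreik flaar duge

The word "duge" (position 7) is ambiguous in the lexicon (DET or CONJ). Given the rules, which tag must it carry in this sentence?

CONJ

Candidates per position — 1:flesh {DET,VERB}; 2:skai {VERB,CONJ}; 3:tiarnspia {VERB,CONJ}; 4:laizreik {CONJ,VERB}; 5:laizreik {CONJ,VERB}; 6:flaar {DET}; 7:duge {DET,CONJ}.
Position 7: the remaining choice is settled jointly with positions 1, 2, 3, 4, 5 — only CONJ at position 7 is part of a tagging that satisfies every rule.
The only consistent sequence is: VERB VERB VERB VERB VERB DET CONJ.
Checking: rule 1 ✓; rule 2 ✓; rule 3 ✓; rule 4 ✓.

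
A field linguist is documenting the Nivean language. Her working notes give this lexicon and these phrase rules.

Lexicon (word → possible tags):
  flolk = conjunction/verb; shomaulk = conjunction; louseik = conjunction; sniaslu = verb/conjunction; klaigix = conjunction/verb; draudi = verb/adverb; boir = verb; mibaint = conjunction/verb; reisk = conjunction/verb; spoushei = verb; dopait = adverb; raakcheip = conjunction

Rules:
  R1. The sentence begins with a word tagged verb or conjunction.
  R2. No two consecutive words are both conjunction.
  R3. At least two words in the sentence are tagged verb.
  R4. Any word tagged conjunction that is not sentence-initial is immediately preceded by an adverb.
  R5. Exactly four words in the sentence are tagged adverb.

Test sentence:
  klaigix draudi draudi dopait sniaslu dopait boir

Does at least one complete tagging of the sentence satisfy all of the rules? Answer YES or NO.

Candidates per position — 1:klaigix {conjunction,verb}; 2:draudi {verb,adverb}; 3:draudi {verb,adverb}; 4:dopait {adverb}; 5:sniaslu {verb,conjunction}; 6:dopait {adverb}; 7:boir {verb}.
One satisfying assignment: verb adverb adverb adverb verb adverb verb.
Check: rule 1 satisfied; rule 2 satisfied; rule 3 satisfied; rule 4 satisfied; rule 5 satisfied.

YES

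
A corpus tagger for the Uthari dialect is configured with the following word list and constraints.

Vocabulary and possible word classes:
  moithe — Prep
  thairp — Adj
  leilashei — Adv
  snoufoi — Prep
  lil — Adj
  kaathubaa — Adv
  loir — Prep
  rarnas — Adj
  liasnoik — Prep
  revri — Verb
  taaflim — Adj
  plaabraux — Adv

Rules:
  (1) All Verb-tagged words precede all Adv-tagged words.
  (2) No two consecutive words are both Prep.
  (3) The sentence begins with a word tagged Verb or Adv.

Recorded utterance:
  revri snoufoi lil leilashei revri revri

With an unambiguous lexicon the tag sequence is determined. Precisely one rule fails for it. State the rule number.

Fixed tagging: Verb Prep Adj Adv Verb Verb.
Rule check: R1 fail, R2 pass, R3 pass.
Only rule 1 fails.

1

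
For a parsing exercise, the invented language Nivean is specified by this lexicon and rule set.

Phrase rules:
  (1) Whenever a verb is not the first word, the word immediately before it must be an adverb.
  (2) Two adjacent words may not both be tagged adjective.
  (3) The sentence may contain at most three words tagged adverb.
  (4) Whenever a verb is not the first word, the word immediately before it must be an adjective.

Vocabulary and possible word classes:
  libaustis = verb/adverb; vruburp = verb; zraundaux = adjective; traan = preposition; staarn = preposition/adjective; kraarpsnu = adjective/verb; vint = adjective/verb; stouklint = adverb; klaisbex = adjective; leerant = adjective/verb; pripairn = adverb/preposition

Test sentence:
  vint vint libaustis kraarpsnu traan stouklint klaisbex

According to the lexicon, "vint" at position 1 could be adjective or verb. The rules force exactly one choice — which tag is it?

Candidates per position — 1:vint {adjective,verb}; 2:vint {adjective,verb}; 3:libaustis {verb,adverb}; 4:kraarpsnu {adjective,verb}; 5:traan {preposition}; 6:stouklint {adverb}; 7:klaisbex {adjective}.
Position 2: tagging it verb would leave rule 1 unsatisfiable, so it must be adjective.
Position 3: tagging it verb would leave rule 1 unsatisfiable, so it must be adverb.
Position 4: tagging it verb would leave rule 4 unsatisfiable, so it must be adjective.
Position 1: tagging it adjective would leave rule 2 unsatisfiable, so it must be verb.
So the tagging must be: verb adjective adverb adjective preposition adverb adjective.
Verifying each rule — rule 1 satisfied; rule 2 satisfied; rule 3 satisfied; rule 4 satisfied.

verb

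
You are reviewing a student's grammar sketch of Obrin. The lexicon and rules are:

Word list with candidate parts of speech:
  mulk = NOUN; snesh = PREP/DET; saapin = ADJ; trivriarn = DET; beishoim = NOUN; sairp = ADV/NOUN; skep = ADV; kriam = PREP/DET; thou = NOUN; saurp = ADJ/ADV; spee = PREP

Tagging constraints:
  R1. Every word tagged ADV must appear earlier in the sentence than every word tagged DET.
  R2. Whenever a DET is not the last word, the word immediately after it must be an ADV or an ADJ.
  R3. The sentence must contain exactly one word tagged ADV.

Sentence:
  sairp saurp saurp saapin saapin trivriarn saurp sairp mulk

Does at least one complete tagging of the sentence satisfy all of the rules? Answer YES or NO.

Candidates per position — 1:sairp {ADV,NOUN}; 2:saurp {ADJ,ADV}; 3:saurp {ADJ,ADV}; 4:saapin {ADJ}; 5:saapin {ADJ}; 6:trivriarn {DET}; 7:saurp {ADJ,ADV}; 8:sairp {ADV,NOUN}; 9:mulk {NOUN}.
One satisfying assignment: NOUN ADV ADJ ADJ ADJ DET ADJ NOUN NOUN.
Check: rule 1 ✓; rule 2 ✓; rule 3 ✓.

YES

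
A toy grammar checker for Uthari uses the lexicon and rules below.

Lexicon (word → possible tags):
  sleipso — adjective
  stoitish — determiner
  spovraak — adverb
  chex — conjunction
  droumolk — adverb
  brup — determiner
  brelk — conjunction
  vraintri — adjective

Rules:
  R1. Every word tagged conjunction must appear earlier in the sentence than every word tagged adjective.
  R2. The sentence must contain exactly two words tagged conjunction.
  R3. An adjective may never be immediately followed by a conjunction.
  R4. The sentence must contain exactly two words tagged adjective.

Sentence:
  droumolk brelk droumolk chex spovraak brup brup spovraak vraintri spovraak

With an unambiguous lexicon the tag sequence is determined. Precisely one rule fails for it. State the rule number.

Fixed tagging: adverb conjunction adverb conjunction adverb determiner determiner adverb adjective adverb.
Checking each rule: R1 pass, R2 pass, R3 pass, R4 fail.
Only rule 4 fails.

4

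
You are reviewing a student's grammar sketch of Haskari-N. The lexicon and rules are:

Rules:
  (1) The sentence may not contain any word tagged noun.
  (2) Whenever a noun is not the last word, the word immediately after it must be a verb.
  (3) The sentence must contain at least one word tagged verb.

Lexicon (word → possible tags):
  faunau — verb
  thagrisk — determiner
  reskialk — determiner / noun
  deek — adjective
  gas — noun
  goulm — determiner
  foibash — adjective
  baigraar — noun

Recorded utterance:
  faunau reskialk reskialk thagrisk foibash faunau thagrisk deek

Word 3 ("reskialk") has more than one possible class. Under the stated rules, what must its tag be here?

determiner

Candidates per position — 1:faunau {verb}; 2:reskialk {determiner,noun}; 3:reskialk {determiner,noun}; 4:thagrisk {determiner}; 5:foibash {adjective}; 6:faunau {verb}; 7:thagrisk {determiner}; 8:deek {adjective}.
Position 2: noun is ruled out by rule 1; that leaves determiner.
Position 3: noun is ruled out by rule 1; that leaves determiner.
The only consistent sequence is: verb determiner determiner determiner adjective verb determiner adjective.
Verifying each rule — rule 1 satisfied; rule 2 satisfied; rule 3 satisfied.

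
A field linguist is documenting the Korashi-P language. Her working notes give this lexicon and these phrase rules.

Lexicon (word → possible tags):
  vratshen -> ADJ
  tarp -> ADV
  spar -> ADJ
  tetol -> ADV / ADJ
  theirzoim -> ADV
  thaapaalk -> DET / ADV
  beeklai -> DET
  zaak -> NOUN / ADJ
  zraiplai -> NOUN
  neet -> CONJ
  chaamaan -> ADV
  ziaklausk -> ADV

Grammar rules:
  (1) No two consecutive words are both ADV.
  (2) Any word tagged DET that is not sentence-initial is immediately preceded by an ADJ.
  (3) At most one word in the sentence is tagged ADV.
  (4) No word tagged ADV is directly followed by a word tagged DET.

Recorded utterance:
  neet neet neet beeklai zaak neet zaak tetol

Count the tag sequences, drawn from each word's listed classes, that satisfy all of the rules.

0

Candidates per position — 1:neet {CONJ}; 2:neet {CONJ}; 3:neet {CONJ}; 4:beeklai {DET}; 5:zaak {NOUN,ADJ}; 6:neet {CONJ}; 7:zaak {NOUN,ADJ}; 8:tetol {ADV,ADJ}.
There are 8 candidate sequences in total.
Rule 2 cannot be satisfied by any choice of tags from the lexicon.
So there is no consistent tagging.
Count = 0.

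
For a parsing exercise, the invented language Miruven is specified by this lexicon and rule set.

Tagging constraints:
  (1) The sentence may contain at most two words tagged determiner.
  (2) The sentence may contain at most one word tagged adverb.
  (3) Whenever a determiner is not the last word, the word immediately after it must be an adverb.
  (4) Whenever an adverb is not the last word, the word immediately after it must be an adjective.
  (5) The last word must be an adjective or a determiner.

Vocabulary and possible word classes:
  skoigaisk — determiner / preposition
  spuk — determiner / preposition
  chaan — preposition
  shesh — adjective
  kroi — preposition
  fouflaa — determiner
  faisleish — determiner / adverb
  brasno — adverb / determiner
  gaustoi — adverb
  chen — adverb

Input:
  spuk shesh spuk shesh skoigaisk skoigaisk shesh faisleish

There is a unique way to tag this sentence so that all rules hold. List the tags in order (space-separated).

preposition adjective preposition adjective preposition preposition adjective determiner

Candidates per position — 1:spuk {determiner,preposition}; 2:shesh {adjective}; 3:spuk {determiner,preposition}; 4:shesh {adjective}; 5:skoigaisk {determiner,preposition}; 6:skoigaisk {determiner,preposition}; 7:shesh {adjective}; 8:faisleish {determiner,adverb}.
Position 1: determiner is ruled out by rule 3; that leaves preposition.
Position 3: determiner is ruled out by rule 3; that leaves preposition.
Position 5: determiner is ruled out by rule 3; that leaves preposition.
Position 6: determiner is ruled out by rule 3; that leaves preposition.
Position 8: adverb is ruled out by rule 5; that leaves determiner.
That leaves exactly one tagging: preposition adjective preposition adjective preposition preposition adjective determiner.
Check: rule 1 ✓; rule 2 ✓; rule 3 ✓; rule 4 ✓; rule 5 ✓.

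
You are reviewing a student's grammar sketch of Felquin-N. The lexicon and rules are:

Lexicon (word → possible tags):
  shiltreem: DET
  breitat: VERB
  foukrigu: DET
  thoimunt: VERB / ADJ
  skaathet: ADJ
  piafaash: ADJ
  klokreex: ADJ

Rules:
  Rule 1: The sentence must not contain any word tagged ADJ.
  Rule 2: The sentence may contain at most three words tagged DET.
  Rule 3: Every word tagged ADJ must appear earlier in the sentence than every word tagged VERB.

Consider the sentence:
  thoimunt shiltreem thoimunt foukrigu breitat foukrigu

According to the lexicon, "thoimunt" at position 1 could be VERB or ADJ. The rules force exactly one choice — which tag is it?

Candidates per position — 1:thoimunt {VERB,ADJ}; 2:shiltreem {DET}; 3:thoimunt {VERB,ADJ}; 4:foukrigu {DET}; 5:breitat {VERB}; 6:foukrigu {DET}.
Word 1 cannot be ADJ — rule 1 would then fail for every completion. It is VERB.
Word 3 cannot be ADJ — rule 1 would then fail for every completion. It is VERB.
The unique satisfying tagging is: VERB DET VERB DET VERB DET.
Rule-by-rule: rule 1 satisfied; rule 2 satisfied; rule 3 satisfied.

VERB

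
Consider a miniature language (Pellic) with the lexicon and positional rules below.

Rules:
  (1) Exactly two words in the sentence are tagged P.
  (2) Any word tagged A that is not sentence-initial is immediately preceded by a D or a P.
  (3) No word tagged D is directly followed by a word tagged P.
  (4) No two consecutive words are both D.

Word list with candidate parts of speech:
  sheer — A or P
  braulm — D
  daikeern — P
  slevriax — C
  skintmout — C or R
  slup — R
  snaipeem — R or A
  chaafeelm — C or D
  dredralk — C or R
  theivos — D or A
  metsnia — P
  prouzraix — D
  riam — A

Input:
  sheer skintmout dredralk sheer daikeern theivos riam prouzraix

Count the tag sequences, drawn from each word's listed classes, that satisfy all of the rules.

4

Candidates per position — 1:sheer {A,P}; 2:skintmout {C,R}; 3:dredralk {C,R}; 4:sheer {A,P}; 5:daikeern {P}; 6:theivos {D,A}; 7:riam {A}; 8:prouzraix {D}.
There are 32 candidate sequences in total.
The sequences that satisfy every rule: A C C P P D A D; A C R P P D A D; A R C P P D A D; A R R P P D A D.
Count = 4.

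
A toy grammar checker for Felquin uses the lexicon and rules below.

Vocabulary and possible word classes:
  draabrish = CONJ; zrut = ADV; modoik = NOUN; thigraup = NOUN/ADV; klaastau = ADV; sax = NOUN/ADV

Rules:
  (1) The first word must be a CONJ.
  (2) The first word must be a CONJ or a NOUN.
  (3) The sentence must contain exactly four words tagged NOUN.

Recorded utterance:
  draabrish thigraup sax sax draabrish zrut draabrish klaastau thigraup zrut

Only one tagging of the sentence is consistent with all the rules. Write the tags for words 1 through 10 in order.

CONJ NOUN NOUN NOUN CONJ ADV CONJ ADV NOUN ADV

Candidates per position — 1:draabrish {CONJ}; 2:thigraup {NOUN,ADV}; 3:sax {NOUN,ADV}; 4:sax {NOUN,ADV}; 5:draabrish {CONJ}; 6:zrut {ADV}; 7:draabrish {CONJ}; 8:klaastau {ADV}; 9:thigraup {NOUN,ADV}; 10:zrut {ADV}.
At position 2, choosing ADV makes rule 3 impossible to satisfy; hence NOUN.
At position 3, choosing ADV makes rule 3 impossible to satisfy; hence NOUN.
At position 4, choosing ADV makes rule 3 impossible to satisfy; hence NOUN.
At position 9, choosing ADV makes rule 3 impossible to satisfy; hence NOUN.
So the tagging must be: CONJ NOUN NOUN NOUN CONJ ADV CONJ ADV NOUN ADV.
Rule-by-rule: rule 1 satisfied; rule 2 satisfied; rule 3 satisfied.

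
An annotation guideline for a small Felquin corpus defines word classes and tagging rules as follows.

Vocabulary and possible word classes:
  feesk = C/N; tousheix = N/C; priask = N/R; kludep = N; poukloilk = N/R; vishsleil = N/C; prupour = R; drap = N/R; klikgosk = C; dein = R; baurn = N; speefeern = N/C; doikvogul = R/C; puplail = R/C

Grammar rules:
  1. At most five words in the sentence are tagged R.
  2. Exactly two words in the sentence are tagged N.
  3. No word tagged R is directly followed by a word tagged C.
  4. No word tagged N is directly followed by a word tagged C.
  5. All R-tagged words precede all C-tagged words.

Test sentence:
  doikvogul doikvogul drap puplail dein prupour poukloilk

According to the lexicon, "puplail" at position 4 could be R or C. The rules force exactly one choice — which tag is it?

R

Candidates per position — 1:doikvogul {R,C}; 2:doikvogul {R,C}; 3:drap {N,R}; 4:puplail {R,C}; 5:dein {R}; 6:prupour {R}; 7:poukloilk {N,R}.
Position 1: C is ruled out by rule 5; that leaves R.
Position 2: C is ruled out by rule 3; that leaves R.
Position 3: R is ruled out by rule 2; that leaves N.
Position 4: C is ruled out by rule 4; that leaves R.
Position 7: R is ruled out by rule 1; that leaves N.
The only consistent sequence is: R R N R R R N.
Verifying each rule — rule 1 holds; rule 2 holds; rule 3 holds; rule 4 holds; rule 5 holds.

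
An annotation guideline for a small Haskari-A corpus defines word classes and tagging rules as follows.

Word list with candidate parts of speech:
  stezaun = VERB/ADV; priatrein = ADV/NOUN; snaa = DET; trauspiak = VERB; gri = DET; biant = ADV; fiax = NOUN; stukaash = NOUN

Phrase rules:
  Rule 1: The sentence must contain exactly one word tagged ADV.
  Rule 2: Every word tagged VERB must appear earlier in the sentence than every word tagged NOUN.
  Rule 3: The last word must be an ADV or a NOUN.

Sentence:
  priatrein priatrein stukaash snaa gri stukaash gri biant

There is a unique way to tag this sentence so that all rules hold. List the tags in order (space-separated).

Candidates per position — 1:priatrein {ADV,NOUN}; 2:priatrein {ADV,NOUN}; 3:stukaash {NOUN}; 4:snaa {DET}; 5:gri {DET}; 6:stukaash {NOUN}; 7:gri {DET}; 8:biant {ADV}.
Position 1: ADV is ruled out by rule 1; that leaves NOUN.
Position 2: ADV is ruled out by rule 1; that leaves NOUN.
The unique satisfying tagging is: NOUN NOUN NOUN DET DET NOUN DET ADV.
Verifying each rule — rule 1 ✓; rule 2 ✓; rule 3 ✓.

NOUN NOUN NOUN DET DET NOUN DET ADV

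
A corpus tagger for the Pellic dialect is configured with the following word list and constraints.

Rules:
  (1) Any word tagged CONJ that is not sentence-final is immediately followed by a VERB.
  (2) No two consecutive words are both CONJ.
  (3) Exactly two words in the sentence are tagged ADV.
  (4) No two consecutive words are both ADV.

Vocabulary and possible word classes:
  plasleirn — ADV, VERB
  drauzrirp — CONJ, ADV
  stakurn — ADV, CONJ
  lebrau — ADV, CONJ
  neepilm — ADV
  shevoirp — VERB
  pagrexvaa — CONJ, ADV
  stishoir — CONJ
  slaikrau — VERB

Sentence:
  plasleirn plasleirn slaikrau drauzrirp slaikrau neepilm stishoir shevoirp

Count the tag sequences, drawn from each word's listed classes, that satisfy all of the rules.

3

Candidates per position — 1:plasleirn {ADV,VERB}; 2:plasleirn {ADV,VERB}; 3:slaikrau {VERB}; 4:drauzrirp {CONJ,ADV}; 5:slaikrau {VERB}; 6:neepilm {ADV}; 7:stishoir {CONJ}; 8:shevoirp {VERB}.
There are 8 candidate sequences in total.
The sequences that satisfy every rule: ADV VERB VERB CONJ VERB ADV CONJ VERB; VERB ADV VERB CONJ VERB ADV CONJ VERB; VERB VERB VERB ADV VERB ADV CONJ VERB.
Count = 3.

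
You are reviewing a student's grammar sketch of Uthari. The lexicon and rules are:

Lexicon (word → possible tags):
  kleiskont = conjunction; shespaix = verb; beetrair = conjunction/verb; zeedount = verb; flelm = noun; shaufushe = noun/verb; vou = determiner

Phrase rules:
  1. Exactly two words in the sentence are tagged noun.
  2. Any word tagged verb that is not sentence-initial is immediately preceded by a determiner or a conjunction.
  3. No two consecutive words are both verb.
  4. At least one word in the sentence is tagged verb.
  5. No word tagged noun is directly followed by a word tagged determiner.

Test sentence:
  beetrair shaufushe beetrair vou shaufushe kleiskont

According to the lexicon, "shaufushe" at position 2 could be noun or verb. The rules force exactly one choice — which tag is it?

noun

Candidates per position — 1:beetrair {conjunction,verb}; 2:shaufushe {noun,verb}; 3:beetrair {conjunction,verb}; 4:vou {determiner}; 5:shaufushe {noun,verb}; 6:kleiskont {conjunction}.
Position 2: verb is ruled out by rule 1; that leaves noun.
Position 3: verb is ruled out by rule 2; that leaves conjunction.
Position 5: verb is ruled out by rule 1; that leaves noun.
Position 1: conjunction is ruled out by rule 4; that leaves verb.
The only consistent sequence is: verb noun conjunction determiner noun conjunction.
Check: rule 1 ✓; rule 2 ✓; rule 3 ✓; rule 4 ✓; rule 5 ✓.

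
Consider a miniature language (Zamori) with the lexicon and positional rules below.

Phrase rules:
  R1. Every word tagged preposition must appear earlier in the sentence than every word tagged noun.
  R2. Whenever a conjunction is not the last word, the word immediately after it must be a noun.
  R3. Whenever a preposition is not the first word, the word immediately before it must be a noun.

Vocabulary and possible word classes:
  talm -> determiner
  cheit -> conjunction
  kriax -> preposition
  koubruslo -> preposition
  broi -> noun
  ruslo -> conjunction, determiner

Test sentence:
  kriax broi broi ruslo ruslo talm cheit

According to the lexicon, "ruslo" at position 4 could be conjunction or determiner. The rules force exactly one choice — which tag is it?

determiner

Candidates per position — 1:kriax {preposition}; 2:broi {noun}; 3:broi {noun}; 4:ruslo {conjunction,determiner}; 5:ruslo {conjunction,determiner}; 6:talm {determiner}; 7:cheit {conjunction}.
Word 4 cannot be conjunction — rule 2 would then fail for every completion. It is determiner.
Word 5 cannot be conjunction — rule 2 would then fail for every completion. It is determiner.
So the tagging must be: preposition noun noun determiner determiner determiner conjunction.
Checking: rule 1 satisfied; rule 2 satisfied; rule 3 satisfied.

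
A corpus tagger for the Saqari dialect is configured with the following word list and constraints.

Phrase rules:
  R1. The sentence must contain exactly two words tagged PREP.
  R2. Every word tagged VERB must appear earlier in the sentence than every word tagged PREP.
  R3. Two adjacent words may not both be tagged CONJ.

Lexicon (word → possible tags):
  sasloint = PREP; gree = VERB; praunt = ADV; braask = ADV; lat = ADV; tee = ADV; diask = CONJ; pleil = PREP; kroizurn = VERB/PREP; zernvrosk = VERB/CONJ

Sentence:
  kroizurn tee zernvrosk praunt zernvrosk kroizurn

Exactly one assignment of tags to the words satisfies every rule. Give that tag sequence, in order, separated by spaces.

Candidates per position — 1:kroizurn {VERB,PREP}; 2:tee {ADV}; 3:zernvrosk {VERB,CONJ}; 4:praunt {ADV}; 5:zernvrosk {VERB,CONJ}; 6:kroizurn {VERB,PREP}.
Position 1: tagging it VERB would leave rule 1 unsatisfiable, so it must be PREP.
Position 3: tagging it VERB would leave rule 2 unsatisfiable, so it must be CONJ.
Position 5: tagging it VERB would leave rule 2 unsatisfiable, so it must be CONJ.
Position 6: tagging it VERB would leave rule 1 unsatisfiable, so it must be PREP.
The only consistent sequence is: PREP ADV CONJ ADV CONJ PREP.
Verifying each rule — rule 1 holds; rule 2 holds; rule 3 holds.

PREP ADV CONJ ADV CONJ PREP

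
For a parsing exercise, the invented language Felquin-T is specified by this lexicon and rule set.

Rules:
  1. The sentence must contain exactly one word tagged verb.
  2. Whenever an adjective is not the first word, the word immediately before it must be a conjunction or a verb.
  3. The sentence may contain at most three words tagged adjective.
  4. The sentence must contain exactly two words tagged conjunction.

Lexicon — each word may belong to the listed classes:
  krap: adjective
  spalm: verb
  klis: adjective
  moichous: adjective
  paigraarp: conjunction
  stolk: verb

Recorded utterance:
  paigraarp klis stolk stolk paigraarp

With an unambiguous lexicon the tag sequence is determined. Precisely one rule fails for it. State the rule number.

1

Fixed tagging: conjunction adjective verb verb conjunction.
Checking each rule: R1 violated, R2 holds, R3 holds, R4 holds.
Only rule 1 fails.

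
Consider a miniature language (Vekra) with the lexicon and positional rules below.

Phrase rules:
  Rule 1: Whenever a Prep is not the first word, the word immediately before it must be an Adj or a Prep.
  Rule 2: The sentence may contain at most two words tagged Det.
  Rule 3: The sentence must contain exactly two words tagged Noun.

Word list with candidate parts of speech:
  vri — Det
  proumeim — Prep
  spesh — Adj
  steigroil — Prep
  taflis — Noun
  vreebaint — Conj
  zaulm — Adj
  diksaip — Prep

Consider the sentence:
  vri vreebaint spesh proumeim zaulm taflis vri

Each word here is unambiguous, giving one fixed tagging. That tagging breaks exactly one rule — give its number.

3

Fixed tagging: Det Conj Adj Prep Adj Noun Det.
Applying the rules: R1 holds, R2 holds, R3 violated.
Only rule 3 fails.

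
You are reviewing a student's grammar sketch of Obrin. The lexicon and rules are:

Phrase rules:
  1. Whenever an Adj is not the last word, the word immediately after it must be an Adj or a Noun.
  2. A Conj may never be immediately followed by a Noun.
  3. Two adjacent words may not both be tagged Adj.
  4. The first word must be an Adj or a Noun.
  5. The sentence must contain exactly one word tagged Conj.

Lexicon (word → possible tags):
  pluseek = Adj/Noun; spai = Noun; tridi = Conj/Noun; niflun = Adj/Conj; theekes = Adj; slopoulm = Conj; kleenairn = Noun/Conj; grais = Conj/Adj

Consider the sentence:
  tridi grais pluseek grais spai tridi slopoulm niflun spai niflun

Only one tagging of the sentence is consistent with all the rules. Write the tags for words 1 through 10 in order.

Noun Adj Noun Adj Noun Noun Conj Adj Noun Adj

Candidates per position — 1:tridi {Conj,Noun}; 2:grais {Conj,Adj}; 3:pluseek {Adj,Noun}; 4:grais {Conj,Adj}; 5:spai {Noun}; 6:tridi {Conj,Noun}; 7:slopoulm {Conj}; 8:niflun {Adj,Conj}; 9:spai {Noun}; 10:niflun {Adj,Conj}.
At position 1, choosing Conj makes rule 4 impossible to satisfy; hence Noun.
At position 2, choosing Conj makes rule 5 impossible to satisfy; hence Adj.
At position 3, choosing Adj makes rule 3 impossible to satisfy; hence Noun.
At position 4, choosing Conj makes rule 2 impossible to satisfy; hence Adj.
At position 6, choosing Conj makes rule 5 impossible to satisfy; hence Noun.
At position 8, choosing Conj makes rule 2 impossible to satisfy; hence Adj.
At position 10, choosing Conj makes rule 5 impossible to satisfy; hence Adj.
The only consistent sequence is: Noun Adj Noun Adj Noun Noun Conj Adj Noun Adj.
Rule-by-rule: rule 1 satisfied; rule 2 satisfied; rule 3 satisfied; rule 4 satisfied; rule 5 satisfied.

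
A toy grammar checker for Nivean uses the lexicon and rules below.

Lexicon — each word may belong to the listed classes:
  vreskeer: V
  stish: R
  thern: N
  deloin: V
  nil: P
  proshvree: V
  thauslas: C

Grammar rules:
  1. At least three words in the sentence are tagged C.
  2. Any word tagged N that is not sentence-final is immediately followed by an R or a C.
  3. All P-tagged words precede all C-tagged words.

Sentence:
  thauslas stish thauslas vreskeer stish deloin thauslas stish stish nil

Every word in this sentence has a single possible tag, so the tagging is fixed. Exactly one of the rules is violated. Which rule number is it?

Fixed tagging: C R C V R V C R R P.
Applying the rules: R1 ok, R2 ok, R3 fails.
Only rule 3 fails.

3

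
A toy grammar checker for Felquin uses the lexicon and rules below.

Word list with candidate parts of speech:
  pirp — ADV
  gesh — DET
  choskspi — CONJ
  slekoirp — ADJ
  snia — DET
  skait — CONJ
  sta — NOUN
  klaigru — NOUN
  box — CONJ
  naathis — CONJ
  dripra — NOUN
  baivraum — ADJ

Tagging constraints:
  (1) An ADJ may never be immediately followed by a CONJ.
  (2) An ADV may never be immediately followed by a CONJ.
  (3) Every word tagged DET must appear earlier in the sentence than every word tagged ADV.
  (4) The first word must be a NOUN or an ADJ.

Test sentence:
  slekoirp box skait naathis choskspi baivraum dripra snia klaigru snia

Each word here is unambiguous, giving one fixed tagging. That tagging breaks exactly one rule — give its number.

1

Fixed tagging: ADJ CONJ CONJ CONJ CONJ ADJ NOUN DET NOUN DET.
Rule check: R1 fail, R2 pass, R3 pass, R4 pass.
Only rule 1 fails.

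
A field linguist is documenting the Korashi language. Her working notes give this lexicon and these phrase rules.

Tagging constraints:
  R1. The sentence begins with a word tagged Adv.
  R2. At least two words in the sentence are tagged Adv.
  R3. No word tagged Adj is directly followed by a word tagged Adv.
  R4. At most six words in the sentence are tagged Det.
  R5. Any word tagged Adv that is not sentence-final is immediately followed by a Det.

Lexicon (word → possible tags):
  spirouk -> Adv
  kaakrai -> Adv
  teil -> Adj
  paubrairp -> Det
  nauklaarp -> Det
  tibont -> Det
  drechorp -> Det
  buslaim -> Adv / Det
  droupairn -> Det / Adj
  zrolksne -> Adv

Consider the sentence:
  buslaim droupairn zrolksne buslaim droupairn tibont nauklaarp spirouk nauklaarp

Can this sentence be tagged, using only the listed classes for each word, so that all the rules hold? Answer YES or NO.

Candidates per position — 1:buslaim {Adv,Det}; 2:droupairn {Det,Adj}; 3:zrolksne {Adv}; 4:buslaim {Adv,Det}; 5:droupairn {Det,Adj}; 6:tibont {Det}; 7:nauklaarp {Det}; 8:spirouk {Adv}; 9:nauklaarp {Det}.
One satisfying assignment: Adv Det Adv Det Det Det Det Adv Det.
Verifying each rule — rule 1 ✓; rule 2 ✓; rule 3 ✓; rule 4 ✓; rule 5 ✓.

YES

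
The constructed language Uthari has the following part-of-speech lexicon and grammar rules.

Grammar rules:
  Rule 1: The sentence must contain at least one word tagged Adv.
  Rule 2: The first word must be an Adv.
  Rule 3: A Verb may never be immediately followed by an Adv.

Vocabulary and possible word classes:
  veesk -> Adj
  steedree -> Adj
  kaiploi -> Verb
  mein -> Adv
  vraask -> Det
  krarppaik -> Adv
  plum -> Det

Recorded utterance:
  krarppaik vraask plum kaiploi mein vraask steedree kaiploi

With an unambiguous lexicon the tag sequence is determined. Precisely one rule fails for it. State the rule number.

3

Fixed tagging: Adv Det Det Verb Adv Det Adj Verb.
Checking each rule: R1 pass, R2 pass, R3 fail.
Only rule 3 fails.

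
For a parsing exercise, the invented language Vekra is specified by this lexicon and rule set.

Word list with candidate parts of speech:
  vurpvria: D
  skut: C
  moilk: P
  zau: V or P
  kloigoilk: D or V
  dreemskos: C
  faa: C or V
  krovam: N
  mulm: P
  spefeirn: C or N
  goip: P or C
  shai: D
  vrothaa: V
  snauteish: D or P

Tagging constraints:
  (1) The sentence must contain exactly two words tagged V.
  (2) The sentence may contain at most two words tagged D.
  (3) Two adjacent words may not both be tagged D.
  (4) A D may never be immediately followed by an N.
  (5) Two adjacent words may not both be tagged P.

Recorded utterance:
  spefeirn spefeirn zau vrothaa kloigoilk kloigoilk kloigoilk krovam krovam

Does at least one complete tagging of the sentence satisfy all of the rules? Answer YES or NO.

NO

Candidates per position — 1:spefeirn {C,N}; 2:spefeirn {C,N}; 3:zau {V,P}; 4:vrothaa {V}; 5:kloigoilk {D,V}; 6:kloigoilk {D,V}; 7:kloigoilk {D,V}; 8:krovam {N}; 9:krovam {N}.
Every candidate sequence violates at least one rule; no consistent tagging exists.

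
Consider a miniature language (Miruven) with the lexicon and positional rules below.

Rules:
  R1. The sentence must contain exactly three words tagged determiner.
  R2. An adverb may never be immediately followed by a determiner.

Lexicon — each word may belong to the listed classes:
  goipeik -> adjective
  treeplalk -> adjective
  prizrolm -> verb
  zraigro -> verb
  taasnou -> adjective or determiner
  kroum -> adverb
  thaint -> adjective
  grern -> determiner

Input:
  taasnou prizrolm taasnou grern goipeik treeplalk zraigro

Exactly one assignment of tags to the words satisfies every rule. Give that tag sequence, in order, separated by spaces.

determiner verb determiner determiner adjective adjective verb

Candidates per position — 1:taasnou {adjective,determiner}; 2:prizrolm {verb}; 3:taasnou {adjective,determiner}; 4:grern {determiner}; 5:goipeik {adjective}; 6:treeplalk {adjective}; 7:zraigro {verb}.
If word 1 were adjective, no tagging could satisfy rule 1; so word 1 is determiner.
If word 3 were adjective, no tagging could satisfy rule 1; so word 3 is determiner.
The unique satisfying tagging is: determiner verb determiner determiner adjective adjective verb.
Verifying each rule — rule 1 ok; rule 2 ok.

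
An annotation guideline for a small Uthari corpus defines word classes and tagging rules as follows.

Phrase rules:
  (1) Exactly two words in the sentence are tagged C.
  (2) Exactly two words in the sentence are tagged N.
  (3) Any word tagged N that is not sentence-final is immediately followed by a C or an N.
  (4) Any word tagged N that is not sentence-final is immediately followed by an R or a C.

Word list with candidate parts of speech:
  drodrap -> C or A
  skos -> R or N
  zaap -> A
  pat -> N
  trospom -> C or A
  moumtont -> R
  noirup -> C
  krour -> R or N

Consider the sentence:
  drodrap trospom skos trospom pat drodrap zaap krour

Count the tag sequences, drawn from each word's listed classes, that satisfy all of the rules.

4

Candidates per position — 1:drodrap {C,A}; 2:trospom {C,A}; 3:skos {R,N}; 4:trospom {C,A}; 5:pat {N}; 6:drodrap {C,A}; 7:zaap {A}; 8:krour {R,N}.
There are 64 candidate sequences in total.
The sequences that satisfy every rule: C A R A N C A N; A C R A N C A N; A A R C N C A N; A A N C N C A R.
Count = 4.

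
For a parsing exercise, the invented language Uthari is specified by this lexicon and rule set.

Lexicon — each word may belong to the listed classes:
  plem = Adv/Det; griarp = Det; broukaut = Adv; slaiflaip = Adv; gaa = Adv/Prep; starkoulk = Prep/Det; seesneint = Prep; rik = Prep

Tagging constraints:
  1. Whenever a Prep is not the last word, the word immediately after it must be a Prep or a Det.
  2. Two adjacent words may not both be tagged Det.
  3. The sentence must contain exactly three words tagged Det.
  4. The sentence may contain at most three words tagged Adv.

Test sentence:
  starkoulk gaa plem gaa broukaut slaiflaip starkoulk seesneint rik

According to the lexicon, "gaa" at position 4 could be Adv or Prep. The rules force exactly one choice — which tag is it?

Candidates per position — 1:starkoulk {Prep,Det}; 2:gaa {Adv,Prep}; 3:plem {Adv,Det}; 4:gaa {Adv,Prep}; 5:broukaut {Adv}; 6:slaiflaip {Adv}; 7:starkoulk {Prep,Det}; 8:seesneint {Prep}; 9:rik {Prep}.
Word 1 cannot be Prep — rule 3 would then fail for every completion. It is Det.
Word 3 cannot be Adv — rule 3 would then fail for every completion. It is Det.
Word 4 cannot be Prep — rule 1 would then fail for every completion. It is Adv.
Word 7 cannot be Prep — rule 3 would then fail for every completion. It is Det.
Word 2 cannot be Adv — rule 4 would then fail for every completion. It is Prep.
So the tagging must be: Det Prep Det Adv Adv Adv Det Prep Prep.
Verifying each rule — rule 1 holds; rule 2 holds; rule 3 holds; rule 4 holds.

Adv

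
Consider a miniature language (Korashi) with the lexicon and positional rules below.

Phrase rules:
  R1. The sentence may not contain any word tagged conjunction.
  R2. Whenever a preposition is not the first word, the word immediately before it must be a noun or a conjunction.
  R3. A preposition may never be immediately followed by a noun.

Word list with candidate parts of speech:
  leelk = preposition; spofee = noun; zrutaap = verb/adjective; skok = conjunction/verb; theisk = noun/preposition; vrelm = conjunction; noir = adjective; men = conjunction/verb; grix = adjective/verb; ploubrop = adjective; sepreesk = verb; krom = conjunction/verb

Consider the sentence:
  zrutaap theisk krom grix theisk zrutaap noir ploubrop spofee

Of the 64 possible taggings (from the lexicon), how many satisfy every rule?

Candidates per position — 1:zrutaap {verb,adjective}; 2:theisk {noun,preposition}; 3:krom {conjunction,verb}; 4:grix {adjective,verb}; 5:theisk {noun,preposition}; 6:zrutaap {verb,adjective}; 7:noir {adjective}; 8:ploubrop {adjective}; 9:spofee {noun}.
There are 64 candidate sequences in total.
Checking each against the rules leaves 8 sequences.
Count = 8.

8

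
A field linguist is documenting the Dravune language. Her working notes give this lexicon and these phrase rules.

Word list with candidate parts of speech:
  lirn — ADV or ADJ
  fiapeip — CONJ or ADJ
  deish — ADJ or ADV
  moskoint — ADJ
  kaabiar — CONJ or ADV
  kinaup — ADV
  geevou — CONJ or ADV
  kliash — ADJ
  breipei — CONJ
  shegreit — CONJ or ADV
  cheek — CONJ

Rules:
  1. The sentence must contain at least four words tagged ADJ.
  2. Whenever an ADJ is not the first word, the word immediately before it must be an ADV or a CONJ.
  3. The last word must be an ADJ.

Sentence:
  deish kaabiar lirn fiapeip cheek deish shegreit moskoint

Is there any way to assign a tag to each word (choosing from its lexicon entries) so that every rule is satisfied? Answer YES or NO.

Candidates per position — 1:deish {ADJ,ADV}; 2:kaabiar {CONJ,ADV}; 3:lirn {ADV,ADJ}; 4:fiapeip {CONJ,ADJ}; 5:cheek {CONJ}; 6:deish {ADJ,ADV}; 7:shegreit {CONJ,ADV}; 8:moskoint {ADJ}.
One satisfying assignment: ADJ ADV ADJ CONJ CONJ ADJ ADV ADJ.
Verifying each rule — rule 1 satisfied; rule 2 satisfied; rule 3 satisfied.

YES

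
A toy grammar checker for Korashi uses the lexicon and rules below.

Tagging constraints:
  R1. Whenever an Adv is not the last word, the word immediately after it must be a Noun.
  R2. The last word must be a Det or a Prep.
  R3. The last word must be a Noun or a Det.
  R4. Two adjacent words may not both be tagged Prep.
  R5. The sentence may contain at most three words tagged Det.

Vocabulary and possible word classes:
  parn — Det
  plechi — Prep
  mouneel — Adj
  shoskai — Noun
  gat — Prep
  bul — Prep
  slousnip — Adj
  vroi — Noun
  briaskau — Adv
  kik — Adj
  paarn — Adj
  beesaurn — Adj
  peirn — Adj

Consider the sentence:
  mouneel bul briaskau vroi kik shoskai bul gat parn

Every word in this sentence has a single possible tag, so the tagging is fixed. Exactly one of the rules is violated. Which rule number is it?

4

Fixed tagging: Adj Prep Adv Noun Adj Noun Prep Prep Det.
Applying the rules: R1 pass, R2 pass, R3 pass, R4 fail, R5 pass.
Only rule 4 fails.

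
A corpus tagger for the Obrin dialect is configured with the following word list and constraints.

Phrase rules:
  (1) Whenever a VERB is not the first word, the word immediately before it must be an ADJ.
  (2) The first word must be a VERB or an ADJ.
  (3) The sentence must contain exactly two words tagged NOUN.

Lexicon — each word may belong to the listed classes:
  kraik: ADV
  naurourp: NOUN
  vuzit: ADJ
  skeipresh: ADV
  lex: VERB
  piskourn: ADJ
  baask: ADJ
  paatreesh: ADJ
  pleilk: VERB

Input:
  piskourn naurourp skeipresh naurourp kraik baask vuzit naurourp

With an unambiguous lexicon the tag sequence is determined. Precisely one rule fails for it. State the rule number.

Fixed tagging: ADJ NOUN ADV NOUN ADV ADJ ADJ NOUN.
Applying the rules: R1 ✓, R2 ✓, R3 ✗.
Only rule 3 fails.

3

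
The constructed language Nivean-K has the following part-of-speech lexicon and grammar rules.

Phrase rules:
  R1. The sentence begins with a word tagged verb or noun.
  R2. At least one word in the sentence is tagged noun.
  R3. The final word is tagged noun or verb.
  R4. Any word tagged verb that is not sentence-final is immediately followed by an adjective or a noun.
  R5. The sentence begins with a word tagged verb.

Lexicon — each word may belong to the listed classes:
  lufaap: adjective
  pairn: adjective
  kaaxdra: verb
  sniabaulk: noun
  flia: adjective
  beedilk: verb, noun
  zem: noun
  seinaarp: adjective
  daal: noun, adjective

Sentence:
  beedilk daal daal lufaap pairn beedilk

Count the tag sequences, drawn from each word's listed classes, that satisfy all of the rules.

7

Candidates per position — 1:beedilk {verb,noun}; 2:daal {noun,adjective}; 3:daal {noun,adjective}; 4:lufaap {adjective}; 5:pairn {adjective}; 6:beedilk {verb,noun}.
There are 16 candidate sequences in total.
Checking each against the rules leaves 7 sequences.
Count = 7.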